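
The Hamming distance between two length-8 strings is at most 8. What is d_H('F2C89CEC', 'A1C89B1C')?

Differing positions: 1, 2, 6, 7. Hamming distance = 4. The maximum possible Hamming distance for length-8 strings is 8, so d_H/8 = 4/8 = 0.5.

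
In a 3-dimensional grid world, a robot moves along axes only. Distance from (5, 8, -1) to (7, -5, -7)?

Σ|x_i - y_i| = |5 - 7| + |8 - (-5)| + |-1 - (-7)| = 2 + 13 + 6 = 21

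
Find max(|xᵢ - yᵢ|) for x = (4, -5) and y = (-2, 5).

max(|x_i - y_i|) = max(|4 - (-2)|, |-5 - 5|) = max(6, 10) = 10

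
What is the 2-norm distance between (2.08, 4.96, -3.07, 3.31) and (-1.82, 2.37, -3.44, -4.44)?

(Σ|x_i - y_i|^2)^(1/2) = (|2.08 - (-1.82)|^2 + |4.96 - 2.37|^2 + |-3.07 - (-3.44)|^2 + |3.31 - (-4.44)|^2)^(1/2)
= (3.9^2 + 2.59^2 + 0.37^2 + 7.75^2)^(1/2) = (15.21 + 6.7081 + 0.1369 + 60.0625)^(1/2) = (82.1175)^(1/2) ≈ 9.0619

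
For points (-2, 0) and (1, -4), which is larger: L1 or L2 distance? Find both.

L1 = |-2 - 1| + |0 - (-4)| = 3 + 4 = 7
L2 = √(3² + 4²) = √25 = 5
L1 ≥ L2 always (equality iff movement is along one axis); L1 > L2 here.
Ratio L1/L2 = 7/5 = 1.4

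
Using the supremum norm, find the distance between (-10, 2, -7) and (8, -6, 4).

max(|x_i - y_i|) = max(|-10 - 8|, |2 - (-6)|, |-7 - 4|) = max(18, 8, 11) = 18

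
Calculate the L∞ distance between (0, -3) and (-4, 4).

max(|x_i - y_i|) = max(|0 - (-4)|, |-3 - 4|) = max(4, 7) = 7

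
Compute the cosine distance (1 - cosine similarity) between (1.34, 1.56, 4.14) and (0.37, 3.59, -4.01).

With u = (1.34, 1.56, 4.14), v = (0.37, 3.59, -4.01):
u·v = 1.34·0.37 + 1.56·3.59 + 4.14·(-4.01) = 0.4958 + 5.6004 + (-16.6014) = -10.5052.
|u| = √(1.34² + 1.56² + 4.14²) = √(1.7956 + 2.4336 + 17.1396) = √21.3688, |v| = √(0.37² + 3.59² + (-4.01)²) = √(0.1369 + 12.8881 + 16.0801) = √29.1051.
cos θ = (u·v)/(|u||v|) = -10.5052/(√21.3688·√29.1051) ≈ -0.4212
Cosine distance = 1 - cos θ ≈ 1 - (-0.4212) = 1.4212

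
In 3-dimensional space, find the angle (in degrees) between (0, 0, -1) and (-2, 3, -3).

With u = (0, 0, -1), v = (-2, 3, -3):
u·v = 0·(-2) + 0·3 + (-1)·(-3) = 0 + 0 + 3 = 3.
|u| = √(0² + 0² + (-1)²) = √1, |v| = √((-2)² + 3² + (-3)²) = √22, so |u||v| = √(1·22) = √22.
cos θ = (u·v)/(|u||v|) = 3/√22 ≈ 0.639602
θ = arccos(0.639602) ≈ 50.24°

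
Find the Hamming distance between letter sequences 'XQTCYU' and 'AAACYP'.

Differing positions: 1, 2, 3, 6. Hamming distance = 4.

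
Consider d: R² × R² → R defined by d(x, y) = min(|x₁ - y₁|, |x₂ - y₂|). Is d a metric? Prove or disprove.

No. d fails identity of indiscernibles: take x = (-5, 0) and y = (-5, 8). Then d(x,y) = min(|-5 - (-5)|, |0 - 8|) = min(0, 8) = 0, yet x ≠ y.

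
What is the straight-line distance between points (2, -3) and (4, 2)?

√(Σ(x_i - y_i)²) = √((2 - 4)² + (-3 - 2)²)
= √((-2)² + (-5)²) = √(4 + 25) = √29 ≈ 5.3852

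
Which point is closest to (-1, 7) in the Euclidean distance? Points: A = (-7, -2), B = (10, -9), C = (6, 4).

Distances: d(A) ≈ 10.8167, d(B) ≈ 19.4165, d(C) ≈ 7.6158. Nearest: C = (6, 4) with distance 7.6158.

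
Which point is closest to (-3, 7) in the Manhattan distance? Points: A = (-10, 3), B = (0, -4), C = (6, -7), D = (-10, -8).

Distances: d(A) = 11, d(B) = 14, d(C) = 23, d(D) = 22. Nearest: A = (-10, 3) with distance 11.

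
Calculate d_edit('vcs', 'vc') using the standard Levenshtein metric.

Let D[i][j] be the edit distance between the first i characters of 'vcs' and the first j characters of 'vc', with D[i][0] = i, D[0][j] = j, and D[i][j] = D[i-1][j-1] if the characters match, else 1 + min(D[i-1][j], D[i][j-1], D[i-1][j-1]). Filling the table (rows: prefixes of 'vcs', columns: prefixes of 'vc'):
     ε  v  c
  ε  0  1  2
  v  1  0  1
  c  2  1  0
  s  3  2  1
The bottom-right entry gives D[3][2] = 1, so no sequence of fewer than 1 edit works. Backtracking through the table gives one optimal edit sequence (1 edit):
  vcs → vc (del s @3)
Edit distance = 1.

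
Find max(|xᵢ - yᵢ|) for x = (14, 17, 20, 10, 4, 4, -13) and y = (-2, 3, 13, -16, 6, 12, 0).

max(|x_i - y_i|) = max(|14 - (-2)|, |17 - 3|, |20 - 13|, |10 - (-16)|, |4 - 6|, |4 - 12|, |-13 - 0|) = max(16, 14, 7, 26, 2, 8, 13) = 26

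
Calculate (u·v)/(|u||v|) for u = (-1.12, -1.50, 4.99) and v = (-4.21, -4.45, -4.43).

With u = (-1.12, -1.50, 4.99), v = (-4.21, -4.45, -4.43):
u·v = (-1.12)·(-4.21) + (-1.5)·(-4.45) + 4.99·(-4.43) = 4.7152 + 6.675 + (-22.1057) = -10.7155.
|u| = √((-1.12)² + (-1.5)² + 4.99²) = √(1.2544 + 2.25 + 24.9001) = √28.4045, |v| = √((-4.21)² + (-4.45)² + (-4.43)²) = √(17.7241 + 19.8025 + 19.6249) = √57.1515.
cos θ = (u·v)/(|u||v|) = -10.7155/(√28.4045·√57.1515) ≈ -0.266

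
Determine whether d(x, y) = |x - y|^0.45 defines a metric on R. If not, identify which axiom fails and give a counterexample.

Yes. With 0 < p = 0.45 ≤ 1, d(x,y) = |x-y|^0.45 is a metric on R. Non-negativity and symmetry are immediate; |x-y|^0.45 = 0 ⟺ |x-y| = 0 ⟺ x = y. For the triangle inequality, the function t ↦ t^0.45 is subadditive on [0,∞) when p ≤ 1, so |x-z|^0.45 ≤ (|x-y| + |y-z|)^0.45 ≤ |x-y|^0.45 + |y-z|^0.45.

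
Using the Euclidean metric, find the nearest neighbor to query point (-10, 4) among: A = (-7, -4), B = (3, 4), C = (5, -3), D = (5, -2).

Distances: d(A) ≈ 8.544, d(B) = 13, d(C) ≈ 16.5529, d(D) ≈ 16.1555. Nearest: A = (-7, -4) with distance 8.544.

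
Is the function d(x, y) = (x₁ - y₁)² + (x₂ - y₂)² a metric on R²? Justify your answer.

No. The squared Euclidean distance fails the triangle inequality. Counterexample: x = (0, 0), y = (1, 3), z = (2, 6). d(x,z) = 2² + 6² = 40, but d(x,y) + d(y,z) = (1² + 3²) + (1² + 3²) = 10 + 10 = 20. Since 40 > 20, the triangle inequality is violated. (Note: √d, the ordinary Euclidean distance, IS a metric.)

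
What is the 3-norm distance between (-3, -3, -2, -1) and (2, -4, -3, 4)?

(Σ|x_i - y_i|^3)^(1/3) = (|-3 - 2|^3 + |-3 - (-4)|^3 + |-2 - (-3)|^3 + |-1 - 4|^3)^(1/3)
= (5^3 + 1^3 + 1^3 + 5^3)^(1/3) = (125 + 1 + 1 + 125)^(1/3) = (252)^(1/3) ≈ 6.3164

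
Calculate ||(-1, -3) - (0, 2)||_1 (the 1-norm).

Σ|x_i - y_i| = |-1 - 0| + |-3 - 2| = 1 + 5 = 6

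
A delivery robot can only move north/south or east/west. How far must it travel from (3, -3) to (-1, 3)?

Σ|x_i - y_i| = |3 - (-1)| + |-3 - 3| = 4 + 6 = 10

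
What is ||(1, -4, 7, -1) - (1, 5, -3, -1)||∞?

max(|x_i - y_i|) = max(|1 - 1|, |-4 - 5|, |7 - (-3)|, |-1 - (-1)|) = max(0, 9, 10, 0) = 10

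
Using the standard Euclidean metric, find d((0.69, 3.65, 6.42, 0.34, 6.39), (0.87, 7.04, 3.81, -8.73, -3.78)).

√(Σ(x_i - y_i)²) = √((0.69 - 0.87)² + (3.65 - 7.04)² + (6.42 - 3.81)² + (0.34 - (-8.73))² + (6.39 - (-3.78))²)
= √((-0.18)² + (-3.39)² + 2.61² + 9.07² + 10.17²) = √(0.0324 + 11.4921 + 6.8121 + 82.2649 + 103.4289) = √204.0304 ≈ 14.2839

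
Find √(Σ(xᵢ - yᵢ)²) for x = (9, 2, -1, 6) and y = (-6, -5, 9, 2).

√(Σ(x_i - y_i)²) = √((9 - (-6))² + (2 - (-5))² + (-1 - 9)² + (6 - 2)²)
= √(15² + 7² + (-10)² + 4²) = √(225 + 49 + 100 + 16) = √390 ≈ 19.7484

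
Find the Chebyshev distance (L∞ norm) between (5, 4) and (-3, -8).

max(|x_i - y_i|) = max(|5 - (-3)|, |4 - (-8)|) = max(8, 12) = 12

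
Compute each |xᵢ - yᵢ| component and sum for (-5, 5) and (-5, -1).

Σ|x_i - y_i| = |-5 - (-5)| + |5 - (-1)| = 0 + 6 = 6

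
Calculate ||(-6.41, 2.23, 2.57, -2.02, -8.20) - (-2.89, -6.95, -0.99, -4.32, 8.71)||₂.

√(Σ(x_i - y_i)²) = √((-6.41 - (-2.89))² + (2.23 - (-6.95))² + (2.57 - (-0.99))² + (-2.02 - (-4.32))² + (-8.2 - 8.71)²)
= √((-3.52)² + 9.18² + 3.56² + 2.3² + (-16.91)²) = √(12.3904 + 84.2724 + 12.6736 + 5.29 + 285.9481) = √400.5745 ≈ 20.0144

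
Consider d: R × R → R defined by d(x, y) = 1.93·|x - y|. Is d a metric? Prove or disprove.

Yes. Since |x - y| is a metric on R and 1.93 > 0, the positive scalar multiple 1.93·|x - y| is also a metric: scaling by a positive constant preserves non-negativity, identity (d=0 ⟺ |x-y|=0 ⟺ x=y), symmetry, and the triangle inequality.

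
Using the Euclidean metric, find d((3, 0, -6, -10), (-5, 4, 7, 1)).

√(Σ(x_i - y_i)²) = √((3 - (-5))² + (0 - 4)² + (-6 - 7)² + (-10 - 1)²)
= √(8² + (-4)² + (-13)² + (-11)²) = √(64 + 16 + 169 + 121) = √370 ≈ 19.2354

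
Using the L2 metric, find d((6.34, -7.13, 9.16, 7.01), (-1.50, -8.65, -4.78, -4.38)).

√(Σ(x_i - y_i)²) = √((6.34 - (-1.5))² + (-7.13 - (-8.65))² + (9.16 - (-4.78))² + (7.01 - (-4.38))²)
= √(7.84² + 1.52² + 13.94² + 11.39²) = √(61.4656 + 2.3104 + 194.3236 + 129.7321) = √387.8317 ≈ 19.6934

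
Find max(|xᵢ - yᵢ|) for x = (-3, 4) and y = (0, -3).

max(|x_i - y_i|) = max(|-3 - 0|, |4 - (-3)|) = max(3, 7) = 7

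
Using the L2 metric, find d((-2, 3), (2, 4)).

√(Σ(x_i - y_i)²) = √((-2 - 2)² + (3 - 4)²)
= √((-4)² + (-1)²) = √(16 + 1) = √17 ≈ 4.1231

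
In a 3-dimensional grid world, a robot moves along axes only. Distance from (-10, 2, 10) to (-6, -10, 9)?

Σ|x_i - y_i| = |-10 - (-6)| + |2 - (-10)| + |10 - 9| = 4 + 12 + 1 = 17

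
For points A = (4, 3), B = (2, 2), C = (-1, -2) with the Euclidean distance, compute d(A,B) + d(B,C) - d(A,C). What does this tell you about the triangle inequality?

d(A,B) = √(2² + 1²) = √5 ≈ 2.2361, d(B,C) = √(3² + 4²) = √25 = 5, d(A,C) = √(5² + 5²) = √50 ≈ 7.0711.
d(A,B) + d(B,C) - d(A,C) = 2.2361 + 5 - 7.0711 = 7.2361 - 7.0711 = 0.165 (to 4 decimal places). This is ≥ 0, so the triangle inequality holds for these points.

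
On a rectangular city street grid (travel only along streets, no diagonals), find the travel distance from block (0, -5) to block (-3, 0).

Σ|x_i - y_i| = |0 - (-3)| + |-5 - 0| = 3 + 5 = 8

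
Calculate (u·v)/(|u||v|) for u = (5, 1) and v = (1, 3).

With u = (5, 1), v = (1, 3):
u·v = 5·1 + 1·3 = 5 + 3 = 8.
|u| = √(5² + 1²) = √26, |v| = √(1² + 3²) = √10, so |u||v| = √(26·10) = √260.
cos θ = (u·v)/(|u||v|) = 8/√260 ≈ 0.4961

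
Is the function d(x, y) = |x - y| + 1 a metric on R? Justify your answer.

No. d fails identity of indiscernibles (specifically d(x,x) = 0): d(8, 8) = |8 - 8| + 1 = 0 + 1 = 1 ≠ 0.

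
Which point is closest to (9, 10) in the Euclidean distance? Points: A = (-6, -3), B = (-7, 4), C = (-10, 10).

Distances: d(A) ≈ 19.8494, d(B) ≈ 17.088, d(C) = 19. Nearest: B = (-7, 4) with distance 17.088.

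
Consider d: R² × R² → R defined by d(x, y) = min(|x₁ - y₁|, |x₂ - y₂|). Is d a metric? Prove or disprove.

No. d fails identity of indiscernibles: take x = (2, 0) and y = (2, 6). Then d(x,y) = min(|2 - 2|, |0 - 6|) = min(0, 6) = 0, yet x ≠ y.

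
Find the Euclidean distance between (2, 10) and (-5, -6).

√(Σ(x_i - y_i)²) = √((2 - (-5))² + (10 - (-6))²)
= √(7² + 16²) = √(49 + 256) = √305 ≈ 17.4642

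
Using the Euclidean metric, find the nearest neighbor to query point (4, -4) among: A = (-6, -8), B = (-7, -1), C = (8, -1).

Distances: d(A) ≈ 10.7703, d(B) ≈ 11.4018, d(C) = 5. Nearest: C = (8, -1) with distance 5.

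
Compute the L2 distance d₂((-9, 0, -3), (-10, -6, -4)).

√(Σ(x_i - y_i)²) = √((-9 - (-10))² + (0 - (-6))² + (-3 - (-4))²)
= √(1² + 6² + 1²) = √(1 + 36 + 1) = √38 ≈ 6.1644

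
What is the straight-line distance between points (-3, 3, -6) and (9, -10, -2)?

√(Σ(x_i - y_i)²) = √((-3 - 9)² + (3 - (-10))² + (-6 - (-2))²)
= √((-12)² + 13² + (-4)²) = √(144 + 169 + 16) = √329 ≈ 18.1384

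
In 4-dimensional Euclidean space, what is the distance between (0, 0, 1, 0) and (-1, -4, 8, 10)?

√(Σ(x_i - y_i)²) = √((0 - (-1))² + (0 - (-4))² + (1 - 8)² + (0 - 10)²)
= √(1² + 4² + (-7)² + (-10)²) = √(1 + 16 + 49 + 100) = √166 ≈ 12.8841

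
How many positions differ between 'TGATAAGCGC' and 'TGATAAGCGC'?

Differing positions: none. Hamming distance = 0.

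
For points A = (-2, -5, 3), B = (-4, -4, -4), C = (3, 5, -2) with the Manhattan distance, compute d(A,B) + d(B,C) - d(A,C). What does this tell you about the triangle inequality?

d(A,B) = 2 + 1 + 7 = 10, d(B,C) = 7 + 9 + 2 = 18, d(A,C) = 5 + 10 + 5 = 20.
d(A,B) + d(B,C) - d(A,C) = 10 + 18 - 20 = 28 - 20 = 8. This is ≥ 0, so the triangle inequality holds for these points.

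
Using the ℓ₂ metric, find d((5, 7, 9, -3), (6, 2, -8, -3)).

√(Σ(x_i - y_i)²) = √((5 - 6)² + (7 - 2)² + (9 - (-8))² + (-3 - (-3))²)
= √((-1)² + 5² + 17² + 0²) = √(1 + 25 + 289 + 0) = √315 ≈ 17.7482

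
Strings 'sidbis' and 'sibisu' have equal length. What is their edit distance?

Let D[i][j] be the edit distance between the first i characters of 'sidbis' and the first j characters of 'sibisu', with D[i][0] = i, D[0][j] = j, and D[i][j] = D[i-1][j-1] if the characters match, else 1 + min(D[i-1][j], D[i][j-1], D[i-1][j-1]). Filling the table (rows: prefixes of 'sidbis', columns: prefixes of 'sibisu'):
     ε  s  i  b  i  s  u
  ε  0  1  2  3  4  5  6
  s  1  0  1  2  3  4  5
  i  2  1  0  1  2  3  4
  d  3  2  1  1  2  3  4
  b  4  3  2  1  2  3  4
  i  5  4  3  2  1  2  3
  s  6  5  4  3  2  1  2
The bottom-right entry gives D[6][6] = 2, so no sequence of fewer than 2 edits works. Backtracking through the table gives one optimal edit sequence (2 edits):
  sidbis → sibis (del d @3)
  sibis → sibisu (ins u @6)
Edit distance = 2.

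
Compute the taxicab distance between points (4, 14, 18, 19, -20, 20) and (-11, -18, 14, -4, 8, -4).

Σ|x_i - y_i| = |4 - (-11)| + |14 - (-18)| + |18 - 14| + |19 - (-4)| + |-20 - 8| + |20 - (-4)| = 15 + 32 + 4 + 23 + 28 + 24 = 126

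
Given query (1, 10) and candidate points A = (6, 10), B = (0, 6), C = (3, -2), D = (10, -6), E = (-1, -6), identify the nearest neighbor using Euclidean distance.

Distances: d(A) = 5, d(B) ≈ 4.1231, d(C) ≈ 12.1655, d(D) ≈ 18.3576, d(E) ≈ 16.1245. Nearest: B = (0, 6) with distance 4.1231.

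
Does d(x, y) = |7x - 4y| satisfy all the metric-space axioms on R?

No. d fails symmetry: d(1, 7) = |7·1 - 4·7| = |-21| = 21, but d(7, 1) = |7·7 - 4·1| = |45| = 45. Since 21 ≠ 45, d(x,y) ≠ d(y,x) in general.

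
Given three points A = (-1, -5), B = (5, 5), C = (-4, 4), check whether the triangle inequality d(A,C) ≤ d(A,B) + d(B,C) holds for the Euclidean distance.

d(A,B) = √(6² + 10²) = √136 ≈ 11.6619, d(B,C) = √(9² + 1²) = √82 ≈ 9.0554, d(A,C) = √(3² + 9²) = √90 ≈ 9.4868.
d(A,C) ≈ 9.4868 ≤ 11.6619 + 9.0554 = 20.7173. Triangle inequality is satisfied.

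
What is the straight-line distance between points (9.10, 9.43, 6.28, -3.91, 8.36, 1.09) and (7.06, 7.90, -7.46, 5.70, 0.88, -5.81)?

√(Σ(x_i - y_i)²) = √((9.1 - 7.06)² + (9.43 - 7.9)² + (6.28 - (-7.46))² + (-3.91 - 5.7)² + (8.36 - 0.88)² + (1.09 - (-5.81))²)
= √(2.04² + 1.53² + 13.74² + (-9.61)² + 7.48² + 6.9²) = √(4.1616 + 2.3409 + 188.7876 + 92.3521 + 55.9504 + 47.61) = √391.2026 ≈ 19.7788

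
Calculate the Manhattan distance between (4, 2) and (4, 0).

Σ|x_i - y_i| = |4 - 4| + |2 - 0| = 0 + 2 = 2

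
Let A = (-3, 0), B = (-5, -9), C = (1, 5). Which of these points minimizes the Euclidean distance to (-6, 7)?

Distances: d(A) ≈ 7.6158, d(B) ≈ 16.0312, d(C) ≈ 7.2801. Nearest: C = (1, 5) with distance 7.2801.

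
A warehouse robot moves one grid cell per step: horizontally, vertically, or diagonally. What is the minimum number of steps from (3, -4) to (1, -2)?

max(|x_i - y_i|) = max(|3 - 1|, |-4 - (-2)|) = max(2, 2) = 2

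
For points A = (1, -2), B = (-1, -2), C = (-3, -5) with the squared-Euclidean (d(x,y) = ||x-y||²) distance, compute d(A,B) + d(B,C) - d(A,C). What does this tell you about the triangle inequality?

d(A,B) = 2² + 0² = 4, d(B,C) = 2² + 3² = 13, d(A,C) = 4² + 3² = 25.
d(A,B) + d(B,C) - d(A,C) = 4 + 13 - 25 = 17 - 25 = -8. This is < 0, so the triangle inequality FAILS for these points (squared-Euclidean is not a metric).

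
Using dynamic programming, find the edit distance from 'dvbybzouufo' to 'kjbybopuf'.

Let D[i][j] be the edit distance between the first i characters of 'dvbybzouufo' and the first j characters of 'kjbybopuf', with D[i][0] = i, D[0][j] = j, and D[i][j] = D[i-1][j-1] if the characters match, else 1 + min(D[i-1][j], D[i][j-1], D[i-1][j-1]). Filling the table (rows: prefixes of 'dvbybzouufo', columns: prefixes of 'kjbybopuf'):
     ε  k  j  b  y  b  o  p  u  f
  ε  0  1  2  3  4  5  6  7  8  9
  d  1  1  2  3  4  5  6  7  8  9
  v  2  2  2  3  4  5  6  7  8  9
  b  3  3  3  2  3  4  5  6  7  8
  y  4  4  4  3  2  3  4  5  6  7
  b  5  5  5  4  3  2  3  4  5  6
  z  6  6  6  5  4  3  3  4  5  6
  o  7  7  7  6  5  4  3  4  5  6
  u  8  8  8  7  6  5  4  4  4  5
  u  9  9  9  8  7  6  5  5  4  5
  f 10 10 10  9  8  7  6  6  5  4
  o 11 11 11 10  9  8  7  7  6  5
The bottom-right entry gives D[11][9] = 5, so no sequence of fewer than 5 edits works. Backtracking through the table gives one optimal edit sequence (5 edits):
  dvbybzouufo → kvbybzouufo (sub d→k @1)
  kvbybzouufo → kjbybzouufo (sub v→j @2)
  kjbybzouufo → kjbybouufo (del z @6)
  kjbybouufo → kjbybopufo (sub u→p @7)
  kjbybopufo → kjbybopuf (del o @10)
Edit distance = 5.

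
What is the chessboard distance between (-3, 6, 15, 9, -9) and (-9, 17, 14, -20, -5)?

max(|x_i - y_i|) = max(|-3 - (-9)|, |6 - 17|, |15 - 14|, |9 - (-20)|, |-9 - (-5)|) = max(6, 11, 1, 29, 4) = 29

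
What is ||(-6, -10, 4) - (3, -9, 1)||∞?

max(|x_i - y_i|) = max(|-6 - 3|, |-10 - (-9)|, |4 - 1|) = max(9, 1, 3) = 9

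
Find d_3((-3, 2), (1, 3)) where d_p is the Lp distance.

(Σ|x_i - y_i|^3)^(1/3) = (|-3 - 1|^3 + |2 - 3|^3)^(1/3)
= (4^3 + 1^3)^(1/3) = (64 + 1)^(1/3) = (65)^(1/3) ≈ 4.0207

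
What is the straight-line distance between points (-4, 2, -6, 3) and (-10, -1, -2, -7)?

√(Σ(x_i - y_i)²) = √((-4 - (-10))² + (2 - (-1))² + (-6 - (-2))² + (3 - (-7))²)
= √(6² + 3² + (-4)² + 10²) = √(36 + 9 + 16 + 100) = √161 ≈ 12.6886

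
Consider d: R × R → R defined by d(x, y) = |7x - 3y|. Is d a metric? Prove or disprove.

No. d fails symmetry: d(9, 4) = |7·9 - 3·4| = |51| = 51, but d(4, 9) = |7·4 - 3·9| = |1| = 1. Since 51 ≠ 1, d(x,y) ≠ d(y,x) in general.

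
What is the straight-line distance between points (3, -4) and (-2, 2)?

√(Σ(x_i - y_i)²) = √((3 - (-2))² + (-4 - 2)²)
= √(5² + (-6)²) = √(25 + 36) = √61 ≈ 7.8102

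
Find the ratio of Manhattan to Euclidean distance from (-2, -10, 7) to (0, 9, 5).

L1 = |-2 - 0| + |-10 - 9| + |7 - 5| = 2 + 19 + 2 = 23
L2 = √(2² + 19² + 2²) = √369 ≈ 19.2094
L1 ≥ L2 always (equality iff movement is along one axis); L1 > L2 here.
Ratio L1/L2 = 23/√369 ≈ 1.1973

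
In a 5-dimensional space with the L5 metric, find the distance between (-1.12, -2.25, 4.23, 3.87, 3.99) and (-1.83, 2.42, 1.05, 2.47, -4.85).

(Σ|x_i - y_i|^5)^(1/5) = (|-1.12 - (-1.83)|^5 + |-2.25 - 2.42|^5 + |4.23 - 1.05|^5 + |3.87 - 2.47|^5 + |3.99 - (-4.85)|^5)^(1/5)
= (0.71^5 + 4.67^5 + 3.18^5 + 1.4^5 + 8.84^5)^(1/5) ≈ (0.1804 + 2221.1833 + 325.1888 + 5.3782 + 53983.5356)^(1/5) = (56535.4663)^(1/5) ≈ 8.922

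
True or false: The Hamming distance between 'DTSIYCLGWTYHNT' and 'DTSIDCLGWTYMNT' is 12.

Differing positions: 5, 12. Hamming distance = 2, so the claim that d_H = 12 is false.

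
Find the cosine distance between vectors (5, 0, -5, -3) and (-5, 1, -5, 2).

With u = (5, 0, -5, -3), v = (-5, 1, -5, 2):
u·v = 5·(-5) + 0·1 + (-5)·(-5) + (-3)·2 = (-25) + 0 + 25 + (-6) = -6.
|u| = √(5² + 0² + (-5)² + (-3)²) = √59, |v| = √((-5)² + 1² + (-5)² + 2²) = √55, so |u||v| = √(59·55) = √3245.
cos θ = (u·v)/(|u||v|) = -6/√3245 ≈ -0.1053
Cosine distance = 1 - cos θ ≈ 1 - (-0.1053) = 1.1053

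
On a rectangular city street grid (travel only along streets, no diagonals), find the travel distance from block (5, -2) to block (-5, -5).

Σ|x_i - y_i| = |5 - (-5)| + |-2 - (-5)| = 10 + 3 = 13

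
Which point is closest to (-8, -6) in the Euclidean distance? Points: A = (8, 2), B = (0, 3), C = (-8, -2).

Distances: d(A) ≈ 17.8885, d(B) ≈ 12.0416, d(C) = 4. Nearest: C = (-8, -2) with distance 4.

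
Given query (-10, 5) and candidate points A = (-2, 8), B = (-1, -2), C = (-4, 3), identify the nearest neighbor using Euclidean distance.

Distances: d(A) ≈ 8.544, d(B) ≈ 11.4018, d(C) ≈ 6.3246. Nearest: C = (-4, 3) with distance 6.3246.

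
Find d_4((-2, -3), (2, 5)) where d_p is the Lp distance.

(Σ|x_i - y_i|^4)^(1/4) = (|-2 - 2|^4 + |-3 - 5|^4)^(1/4)
= (4^4 + 8^4)^(1/4) = (256 + 4096)^(1/4) = (4352)^(1/4) ≈ 8.1222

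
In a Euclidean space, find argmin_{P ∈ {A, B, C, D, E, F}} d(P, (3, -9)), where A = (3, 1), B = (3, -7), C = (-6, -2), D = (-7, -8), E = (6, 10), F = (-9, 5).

Distances: d(A) = 10, d(B) = 2, d(C) ≈ 11.4018, d(D) ≈ 10.0499, d(E) ≈ 19.2354, d(F) ≈ 18.4391. Nearest: B = (3, -7) with distance 2.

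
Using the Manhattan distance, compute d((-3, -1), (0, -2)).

Σ|x_i - y_i| = |-3 - 0| + |-1 - (-2)| = 3 + 1 = 4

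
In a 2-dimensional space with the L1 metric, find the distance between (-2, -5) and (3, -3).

Σ|x_i - y_i| = |-2 - 3| + |-5 - (-3)| = 5 + 2 = 7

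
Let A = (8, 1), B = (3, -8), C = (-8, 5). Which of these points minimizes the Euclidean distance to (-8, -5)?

Distances: d(A) ≈ 17.088, d(B) ≈ 11.4018, d(C) = 10. Nearest: C = (-8, 5) with distance 10.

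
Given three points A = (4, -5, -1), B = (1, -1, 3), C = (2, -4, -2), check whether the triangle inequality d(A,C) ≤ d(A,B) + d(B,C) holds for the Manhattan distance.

d(A,B) = 3 + 4 + 4 = 11, d(B,C) = 1 + 3 + 5 = 9, d(A,C) = 2 + 1 + 1 = 4.
d(A,C) = 4 ≤ 11 + 9 = 20. Triangle inequality is satisfied.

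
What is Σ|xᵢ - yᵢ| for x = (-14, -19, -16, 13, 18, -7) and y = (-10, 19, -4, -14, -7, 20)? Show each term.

Σ|x_i - y_i| = |-14 - (-10)| + |-19 - 19| + |-16 - (-4)| + |13 - (-14)| + |18 - (-7)| + |-7 - 20| = 4 + 38 + 12 + 27 + 25 + 27 = 133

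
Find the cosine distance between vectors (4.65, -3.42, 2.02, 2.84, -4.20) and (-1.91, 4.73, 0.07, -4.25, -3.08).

With u = (4.65, -3.42, 2.02, 2.84, -4.20), v = (-1.91, 4.73, 0.07, -4.25, -3.08):
u·v = 4.65·(-1.91) + (-3.42)·4.73 + 2.02·0.07 + 2.84·(-4.25) + (-4.2)·(-3.08) = (-8.8815) + (-16.1766) + 0.1414 + (-12.07) + 12.936 = -24.0507.
|u| = √(4.65² + (-3.42)² + 2.02² + 2.84² + (-4.2)²) = √(21.6225 + 11.6964 + 4.0804 + 8.0656 + 17.64) = √63.1049, |v| = √((-1.91)² + 4.73² + 0.07² + (-4.25)² + (-3.08)²) = √(3.6481 + 22.3729 + 0.0049 + 18.0625 + 9.4864) = √53.5748.
cos θ = (u·v)/(|u||v|) = -24.0507/(√63.1049·√53.5748) ≈ -0.4136
Cosine distance = 1 - cos θ ≈ 1 - (-0.4136) = 1.4136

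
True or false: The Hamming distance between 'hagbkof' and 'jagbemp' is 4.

Differing positions: 1, 5, 6, 7. Hamming distance = 4, so the claim is true.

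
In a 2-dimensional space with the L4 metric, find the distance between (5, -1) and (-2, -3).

(Σ|x_i - y_i|^4)^(1/4) = (|5 - (-2)|^4 + |-1 - (-3)|^4)^(1/4)
= (7^4 + 2^4)^(1/4) = (2401 + 16)^(1/4) = (2417)^(1/4) ≈ 7.0116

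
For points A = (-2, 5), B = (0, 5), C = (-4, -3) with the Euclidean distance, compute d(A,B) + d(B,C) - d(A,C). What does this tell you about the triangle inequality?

d(A,B) = √(2² + 0²) = √4 = 2, d(B,C) = √(4² + 8²) = √80 ≈ 8.9443, d(A,C) = √(2² + 8²) = √68 ≈ 8.2462.
d(A,B) + d(B,C) - d(A,C) = 2 + 8.9443 - 8.2462 = 10.9443 - 8.2462 = 2.6981 (to 4 decimal places). This is ≥ 0, so the triangle inequality holds for these points.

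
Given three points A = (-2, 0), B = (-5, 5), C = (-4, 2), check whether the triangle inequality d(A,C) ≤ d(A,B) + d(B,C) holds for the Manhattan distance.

d(A,B) = 3 + 5 = 8, d(B,C) = 1 + 3 = 4, d(A,C) = 2 + 2 = 4.
d(A,C) = 4 ≤ 8 + 4 = 12. Triangle inequality is satisfied.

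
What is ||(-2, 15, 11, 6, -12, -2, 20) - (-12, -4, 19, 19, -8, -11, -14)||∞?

max(|x_i - y_i|) = max(|-2 - (-12)|, |15 - (-4)|, |11 - 19|, |6 - 19|, |-12 - (-8)|, |-2 - (-11)|, |20 - (-14)|) = max(10, 19, 8, 13, 4, 9, 34) = 34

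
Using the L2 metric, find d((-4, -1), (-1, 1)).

√(Σ(x_i - y_i)²) = √((-4 - (-1))² + (-1 - 1)²)
= √((-3)² + (-2)²) = √(9 + 4) = √13 ≈ 3.6056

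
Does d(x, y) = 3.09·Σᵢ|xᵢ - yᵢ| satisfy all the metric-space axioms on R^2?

Yes. The L1 (Manhattan) norm induces a metric on R^2, and multiplying a metric by a positive constant 3.09 > 0 preserves all four axioms: non-negativity (3.09·||x-y|| ≥ 0), identity (3.09·||x-y|| = 0 ⟺ ||x-y|| = 0 ⟺ x = y), symmetry (||x-y|| = ||y-x||), and the triangle inequality (3.09·||x-z|| ≤ 3.09·||x-y|| + 3.09·||y-z||). So d is a metric.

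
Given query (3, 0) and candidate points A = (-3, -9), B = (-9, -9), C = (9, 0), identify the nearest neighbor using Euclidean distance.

Distances: d(A) ≈ 10.8167, d(B) = 15, d(C) = 6. Nearest: C = (9, 0) with distance 6.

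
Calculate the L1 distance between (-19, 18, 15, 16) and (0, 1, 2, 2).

Σ|x_i - y_i| = |-19 - 0| + |18 - 1| + |15 - 2| + |16 - 2| = 19 + 17 + 13 + 14 = 63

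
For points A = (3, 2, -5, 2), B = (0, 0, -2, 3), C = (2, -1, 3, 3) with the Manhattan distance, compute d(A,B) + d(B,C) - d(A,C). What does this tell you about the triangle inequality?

d(A,B) = 3 + 2 + 3 + 1 = 9, d(B,C) = 2 + 1 + 5 + 0 = 8, d(A,C) = 1 + 3 + 8 + 1 = 13.
d(A,B) + d(B,C) - d(A,C) = 9 + 8 - 13 = 17 - 13 = 4. This is ≥ 0, so the triangle inequality holds for these points.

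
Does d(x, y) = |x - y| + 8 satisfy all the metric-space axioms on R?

No. d fails identity of indiscernibles (specifically d(x,x) = 0): d(0, 0) = |0 - 0| + 8 = 0 + 8 = 8 ≠ 0.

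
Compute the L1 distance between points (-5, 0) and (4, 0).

Σ|x_i - y_i| = |-5 - 4| + |0 - 0| = 9 + 0 = 9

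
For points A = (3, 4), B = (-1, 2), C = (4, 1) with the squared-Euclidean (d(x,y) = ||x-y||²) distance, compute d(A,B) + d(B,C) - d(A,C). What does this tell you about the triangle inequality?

d(A,B) = 4² + 2² = 20, d(B,C) = 5² + 1² = 26, d(A,C) = 1² + 3² = 10.
d(A,B) + d(B,C) - d(A,C) = 20 + 26 - 10 = 46 - 10 = 36. This is ≥ 0, so the triangle inequality holds for these points.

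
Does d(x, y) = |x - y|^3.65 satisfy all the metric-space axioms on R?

No. d(x,y) = |x-y|^3.65 fails the triangle inequality since p = 3.65 > 1. Counterexample: x = -2, y = 7, z = 13. d(x,z) = |-2 - 13|^3.65 = 15^3.65 ≈ 19621.5402, but d(x,y) + d(y,z) = 9^3.65 + 6^3.65 ≈ 3040.7811 + 692.2326 = 3733.0137. Since 19621.5402 > 3733.0137, the triangle inequality is violated.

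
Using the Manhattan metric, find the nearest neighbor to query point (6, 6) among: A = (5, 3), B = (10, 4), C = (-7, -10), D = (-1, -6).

Distances: d(A) = 4, d(B) = 6, d(C) = 29, d(D) = 19. Nearest: A = (5, 3) with distance 4.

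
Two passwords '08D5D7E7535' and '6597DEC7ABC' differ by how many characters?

Differing positions: 1, 2, 3, 4, 6, 7, 9, 10, 11. Hamming distance = 9.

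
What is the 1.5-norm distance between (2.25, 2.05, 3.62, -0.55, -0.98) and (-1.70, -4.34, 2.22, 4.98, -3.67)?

(Σ|x_i - y_i|^1.5)^(1/1.5) = (|2.25 - (-1.7)|^1.5 + |2.05 - (-4.34)|^1.5 + |3.62 - 2.22|^1.5 + |-0.55 - 4.98|^1.5 + |-0.98 - (-3.67)|^1.5)^(1/1.5)
= (3.95^1.5 + 6.39^1.5 + 1.4^1.5 + 5.53^1.5 + 2.69^1.5)^(1/1.5) ≈ (7.8505 + 16.1529 + 1.6565 + 13.0043 + 4.4119)^(1/1.5) = (43.0761)^(1/1.5) ≈ 12.2883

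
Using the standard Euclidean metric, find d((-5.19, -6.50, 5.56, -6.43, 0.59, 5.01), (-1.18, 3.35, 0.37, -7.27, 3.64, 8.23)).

√(Σ(x_i - y_i)²) = √((-5.19 - (-1.18))² + (-6.5 - 3.35)² + (5.56 - 0.37)² + (-6.43 - (-7.27))² + (0.59 - 3.64)² + (5.01 - 8.23)²)
= √((-4.01)² + (-9.85)² + 5.19² + 0.84² + (-3.05)² + (-3.22)²) = √(16.0801 + 97.0225 + 26.9361 + 0.7056 + 9.3025 + 10.3684) = √160.4152 ≈ 12.6655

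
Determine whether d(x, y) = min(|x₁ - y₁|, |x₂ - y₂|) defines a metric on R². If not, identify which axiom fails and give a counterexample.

No. d fails identity of indiscernibles: take x = (-5, 0) and y = (-5, 2). Then d(x,y) = min(|-5 - (-5)|, |0 - 2|) = min(0, 2) = 0, yet x ≠ y.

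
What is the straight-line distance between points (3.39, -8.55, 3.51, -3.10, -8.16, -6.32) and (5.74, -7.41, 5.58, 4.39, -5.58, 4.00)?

√(Σ(x_i - y_i)²) = √((3.39 - 5.74)² + (-8.55 - (-7.41))² + (3.51 - 5.58)² + (-3.1 - 4.39)² + (-8.16 - (-5.58))² + (-6.32 - 4)²)
= √((-2.35)² + (-1.14)² + (-2.07)² + (-7.49)² + (-2.58)² + (-10.32)²) = √(5.5225 + 1.2996 + 4.2849 + 56.1001 + 6.6564 + 106.5024) = √180.3659 ≈ 13.43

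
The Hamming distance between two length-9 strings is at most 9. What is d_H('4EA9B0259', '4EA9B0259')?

Differing positions: none. Hamming distance = 0. The maximum possible Hamming distance for length-9 strings is 9, so d_H/9 = 0/9 = 0.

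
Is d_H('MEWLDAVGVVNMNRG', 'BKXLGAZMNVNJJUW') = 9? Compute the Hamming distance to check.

Differing positions: 1, 2, 3, 5, 7, 8, 9, 12, 13, 14, 15. Hamming distance = 11, so the claim that d_H = 9 is false.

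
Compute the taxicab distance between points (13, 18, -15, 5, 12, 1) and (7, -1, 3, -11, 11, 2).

Σ|x_i - y_i| = |13 - 7| + |18 - (-1)| + |-15 - 3| + |5 - (-11)| + |12 - 11| + |1 - 2| = 6 + 19 + 18 + 16 + 1 + 1 = 61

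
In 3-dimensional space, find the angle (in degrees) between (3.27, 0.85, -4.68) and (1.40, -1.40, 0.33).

With u = (3.27, 0.85, -4.68), v = (1.40, -1.40, 0.33):
u·v = 3.27·1.4 + 0.85·(-1.4) + (-4.68)·0.33 = 4.578 + (-1.19) + (-1.5444) = 1.8436.
|u| = √(3.27² + 0.85² + (-4.68)²) = √(10.6929 + 0.7225 + 21.9024) = √33.3178, |v| = √(1.4² + (-1.4)² + 0.33²) = √(1.96 + 1.96 + 0.1089) = √4.0289.
cos θ = (u·v)/(|u||v|) = 1.8436/(√33.3178·√4.0289) ≈ 0.159124
θ = arccos(0.159124) ≈ 80.84°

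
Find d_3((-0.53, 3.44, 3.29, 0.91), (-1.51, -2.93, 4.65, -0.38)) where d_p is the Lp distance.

(Σ|x_i - y_i|^3)^(1/3) = (|-0.53 - (-1.51)|^3 + |3.44 - (-2.93)|^3 + |3.29 - 4.65|^3 + |0.91 - (-0.38)|^3)^(1/3)
= (0.98^3 + 6.37^3 + 1.36^3 + 1.29^3)^(1/3) ≈ (0.9412 + 258.4749 + 2.5155 + 2.1467)^(1/3) = (264.0783)^(1/3) ≈ 6.4157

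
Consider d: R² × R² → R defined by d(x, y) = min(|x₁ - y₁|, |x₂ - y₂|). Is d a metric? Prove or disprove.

No. d fails identity of indiscernibles: take x = (3, 0) and y = (3, 9). Then d(x,y) = min(|3 - 3|, |0 - 9|) = min(0, 9) = 0, yet x ≠ y.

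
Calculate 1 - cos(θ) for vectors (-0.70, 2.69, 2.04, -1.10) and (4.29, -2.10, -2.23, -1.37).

With u = (-0.70, 2.69, 2.04, -1.10), v = (4.29, -2.10, -2.23, -1.37):
u·v = (-0.7)·4.29 + 2.69·(-2.1) + 2.04·(-2.23) + (-1.1)·(-1.37) = (-3.003) + (-5.649) + (-4.5492) + 1.507 = -11.6942.
|u| = √((-0.7)² + 2.69² + 2.04² + (-1.1)²) = √(0.49 + 7.2361 + 4.1616 + 1.21) = √13.0977, |v| = √(4.29² + (-2.1)² + (-2.23)² + (-1.37)²) = √(18.4041 + 4.41 + 4.9729 + 1.8769) = √29.6639.
cos θ = (u·v)/(|u||v|) = -11.6942/(√13.0977·√29.6639) ≈ -0.5933
Cosine distance = 1 - cos θ ≈ 1 - (-0.5933) = 1.5933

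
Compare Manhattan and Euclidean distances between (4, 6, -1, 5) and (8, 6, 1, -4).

L1 = |4 - 8| + |6 - 6| + |-1 - 1| + |5 - (-4)| = 4 + 0 + 2 + 9 = 15
L2 = √(4² + 0² + 2² + 9²) = √101 ≈ 10.0499
L1 ≥ L2 always (equality iff movement is along one axis); L1 > L2 here.
Ratio L1/L2 = 15/√101 ≈ 1.4926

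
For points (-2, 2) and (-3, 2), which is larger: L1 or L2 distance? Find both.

L1 = |-2 - (-3)| + |2 - 2| = 1 + 0 = 1
L2 = √(1² + 0²) = √1 = 1
L1 ≥ L2 always (equality iff movement is along one axis); L1 = L2 here (movement is along a single axis).
Ratio L1/L2 = 1/1 = 1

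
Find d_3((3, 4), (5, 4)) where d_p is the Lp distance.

(Σ|x_i - y_i|^3)^(1/3) = (|3 - 5|^3 + |4 - 4|^3)^(1/3)
= (2^3 + 0^3)^(1/3) = (8 + 0)^(1/3) = (8)^(1/3) = 2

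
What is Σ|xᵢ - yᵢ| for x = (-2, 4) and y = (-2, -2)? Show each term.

Σ|x_i - y_i| = |-2 - (-2)| + |4 - (-2)| = 0 + 6 = 6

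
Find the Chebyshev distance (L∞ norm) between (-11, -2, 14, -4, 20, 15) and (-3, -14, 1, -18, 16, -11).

max(|x_i - y_i|) = max(|-11 - (-3)|, |-2 - (-14)|, |14 - 1|, |-4 - (-18)|, |20 - 16|, |15 - (-11)|) = max(8, 12, 13, 14, 4, 26) = 26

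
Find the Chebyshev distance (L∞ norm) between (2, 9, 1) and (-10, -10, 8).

max(|x_i - y_i|) = max(|2 - (-10)|, |9 - (-10)|, |1 - 8|) = max(12, 19, 7) = 19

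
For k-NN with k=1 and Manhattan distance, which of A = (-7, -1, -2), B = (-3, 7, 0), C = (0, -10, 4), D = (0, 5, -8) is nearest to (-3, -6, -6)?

Distances: d(A) = 13, d(B) = 19, d(C) = 17, d(D) = 16. Nearest: A = (-7, -1, -2) with distance 13.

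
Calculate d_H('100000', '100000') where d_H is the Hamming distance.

Differing positions: none. Hamming distance = 0.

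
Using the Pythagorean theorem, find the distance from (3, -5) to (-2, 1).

√(Σ(x_i - y_i)²) = √((3 - (-2))² + (-5 - 1)²)
= √(5² + (-6)²) = √(25 + 36) = √61 ≈ 7.8102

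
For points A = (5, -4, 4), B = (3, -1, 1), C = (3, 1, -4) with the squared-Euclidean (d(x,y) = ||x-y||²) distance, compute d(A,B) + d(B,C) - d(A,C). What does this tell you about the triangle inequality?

d(A,B) = 2² + 3² + 3² = 22, d(B,C) = 0² + 2² + 5² = 29, d(A,C) = 2² + 5² + 8² = 93.
d(A,B) + d(B,C) - d(A,C) = 22 + 29 - 93 = 51 - 93 = -42. This is < 0, so the triangle inequality FAILS for these points (squared-Euclidean is not a metric).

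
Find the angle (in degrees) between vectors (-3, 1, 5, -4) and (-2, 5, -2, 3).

With u = (-3, 1, 5, -4), v = (-2, 5, -2, 3):
u·v = (-3)·(-2) + 1·5 + 5·(-2) + (-4)·3 = 6 + 5 + (-10) + (-12) = -11.
|u| = √((-3)² + 1² + 5² + (-4)²) = √51, |v| = √((-2)² + 5² + (-2)² + 3²) = √42, so |u||v| = √(51·42) = √2142.
cos θ = (u·v)/(|u||v|) = -11/√2142 ≈ -0.237675
θ = arccos(-0.237675) ≈ 103.75°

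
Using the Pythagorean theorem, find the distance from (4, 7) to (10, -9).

√(Σ(x_i - y_i)²) = √((4 - 10)² + (7 - (-9))²)
= √((-6)² + 16²) = √(36 + 256) = √292 ≈ 17.088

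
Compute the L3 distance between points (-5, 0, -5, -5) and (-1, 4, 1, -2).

(Σ|x_i - y_i|^3)^(1/3) = (|-5 - (-1)|^3 + |0 - 4|^3 + |-5 - 1|^3 + |-5 - (-2)|^3)^(1/3)
= (4^3 + 4^3 + 6^3 + 3^3)^(1/3) = (64 + 64 + 216 + 27)^(1/3) = (371)^(1/3) ≈ 7.1855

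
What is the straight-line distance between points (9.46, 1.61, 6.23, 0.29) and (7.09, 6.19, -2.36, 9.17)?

√(Σ(x_i - y_i)²) = √((9.46 - 7.09)² + (1.61 - 6.19)² + (6.23 - (-2.36))² + (0.29 - 9.17)²)
= √(2.37² + (-4.58)² + 8.59² + (-8.88)²) = √(5.6169 + 20.9764 + 73.7881 + 78.8544) = √179.2358 ≈ 13.3879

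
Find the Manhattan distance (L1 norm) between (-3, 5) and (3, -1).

Σ|x_i - y_i| = |-3 - 3| + |5 - (-1)| = 6 + 6 = 12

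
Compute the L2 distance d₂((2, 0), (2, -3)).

√(Σ(x_i - y_i)²) = √((2 - 2)² + (0 - (-3))²)
= √(0² + 3²) = √(0 + 9) = √9 = 3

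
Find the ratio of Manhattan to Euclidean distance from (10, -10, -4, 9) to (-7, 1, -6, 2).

L1 = |10 - (-7)| + |-10 - 1| + |-4 - (-6)| + |9 - 2| = 17 + 11 + 2 + 7 = 37
L2 = √(17² + 11² + 2² + 7²) = √463 ≈ 21.5174
L1 ≥ L2 always (equality iff movement is along one axis); L1 > L2 here.
Ratio L1/L2 = 37/√463 ≈ 1.7195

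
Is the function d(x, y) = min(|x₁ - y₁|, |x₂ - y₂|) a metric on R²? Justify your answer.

No. d fails identity of indiscernibles: take x = (-3, 0) and y = (-3, 5). Then d(x,y) = min(|-3 - (-3)|, |0 - 5|) = min(0, 5) = 0, yet x ≠ y.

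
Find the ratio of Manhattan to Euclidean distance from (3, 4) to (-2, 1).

L1 = |3 - (-2)| + |4 - 1| = 5 + 3 = 8
L2 = √(5² + 3²) = √34 ≈ 5.831
L1 ≥ L2 always (equality iff movement is along one axis); L1 > L2 here.
Ratio L1/L2 = 8/√34 ≈ 1.372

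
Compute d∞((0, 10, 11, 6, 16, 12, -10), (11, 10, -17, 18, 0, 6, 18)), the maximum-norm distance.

max(|x_i - y_i|) = max(|0 - 11|, |10 - 10|, |11 - (-17)|, |6 - 18|, |16 - 0|, |12 - 6|, |-10 - 18|) = max(11, 0, 28, 12, 16, 6, 28) = 28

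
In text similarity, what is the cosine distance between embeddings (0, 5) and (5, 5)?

With u = (0, 5), v = (5, 5):
u·v = 0·5 + 5·5 = 0 + 25 = 25.
|u| = √(0² + 5²) = √25, |v| = √(5² + 5²) = √50, so |u||v| = √(25·50) = √1250.
cos θ = (u·v)/(|u||v|) = 25/√1250 ≈ 0.7071
Cosine distance = 1 - cos θ ≈ 1 - 0.7071 = 0.2929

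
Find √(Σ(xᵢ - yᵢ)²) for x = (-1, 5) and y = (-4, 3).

√(Σ(x_i - y_i)²) = √((-1 - (-4))² + (5 - 3)²)
= √(3² + 2²) = √(9 + 4) = √13 ≈ 3.6056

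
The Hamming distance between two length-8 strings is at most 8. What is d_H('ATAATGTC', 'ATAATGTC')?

Differing positions: none. Hamming distance = 0. The maximum possible Hamming distance for length-8 strings is 8, so d_H/8 = 0/8 = 0.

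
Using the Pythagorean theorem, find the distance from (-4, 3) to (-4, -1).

√(Σ(x_i - y_i)²) = √((-4 - (-4))² + (3 - (-1))²)
= √(0² + 4²) = √(0 + 16) = √16 = 4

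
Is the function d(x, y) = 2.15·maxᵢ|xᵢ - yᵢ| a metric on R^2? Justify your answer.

Yes. The L∞ (Chebyshev) norm induces a metric on R^2, and multiplying a metric by a positive constant 2.15 > 0 preserves all four axioms: non-negativity (2.15·||x-y|| ≥ 0), identity (2.15·||x-y|| = 0 ⟺ ||x-y|| = 0 ⟺ x = y), symmetry (||x-y|| = ||y-x||), and the triangle inequality (2.15·||x-z|| ≤ 2.15·||x-y|| + 2.15·||y-z||). So d is a metric.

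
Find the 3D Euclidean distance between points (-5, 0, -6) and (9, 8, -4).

√(Σ(x_i - y_i)²) = √((-5 - 9)² + (0 - 8)² + (-6 - (-4))²)
= √((-14)² + (-8)² + (-2)²) = √(196 + 64 + 4) = √264 ≈ 16.2481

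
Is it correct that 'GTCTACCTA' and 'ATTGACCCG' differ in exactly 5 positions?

Differing positions: 1, 3, 4, 8, 9. Hamming distance = 5, so the claim is true.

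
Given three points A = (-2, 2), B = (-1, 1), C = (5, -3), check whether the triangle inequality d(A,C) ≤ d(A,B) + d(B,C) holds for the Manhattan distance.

d(A,B) = 1 + 1 = 2, d(B,C) = 6 + 4 = 10, d(A,C) = 7 + 5 = 12.
d(A,C) = 12 ≤ 2 + 10 = 12. Triangle inequality is satisfied.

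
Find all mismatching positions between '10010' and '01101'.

Differing positions: 1, 2, 3, 4, 5. Hamming distance = 5.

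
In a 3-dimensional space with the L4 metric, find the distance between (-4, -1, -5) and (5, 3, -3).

(Σ|x_i - y_i|^4)^(1/4) = (|-4 - 5|^4 + |-1 - 3|^4 + |-5 - (-3)|^4)^(1/4)
= (9^4 + 4^4 + 2^4)^(1/4) = (6561 + 256 + 16)^(1/4) = (6833)^(1/4) ≈ 9.0919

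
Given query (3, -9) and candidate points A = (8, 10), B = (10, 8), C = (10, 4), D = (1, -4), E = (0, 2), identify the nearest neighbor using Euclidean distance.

Distances: d(A) ≈ 19.6469, d(B) ≈ 18.3848, d(C) ≈ 14.7648, d(D) ≈ 5.3852, d(E) ≈ 11.4018. Nearest: D = (1, -4) with distance 5.3852.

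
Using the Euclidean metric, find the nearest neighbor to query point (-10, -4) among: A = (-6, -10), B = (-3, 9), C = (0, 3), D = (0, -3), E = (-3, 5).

Distances: d(A) ≈ 7.2111, d(B) ≈ 14.7648, d(C) ≈ 12.2066, d(D) ≈ 10.0499, d(E) ≈ 11.4018. Nearest: A = (-6, -10) with distance 7.2111.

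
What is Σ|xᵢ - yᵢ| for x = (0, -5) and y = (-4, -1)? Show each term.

Σ|x_i - y_i| = |0 - (-4)| + |-5 - (-1)| = 4 + 4 = 8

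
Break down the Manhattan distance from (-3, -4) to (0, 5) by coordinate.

Σ|x_i - y_i| = |-3 - 0| + |-4 - 5| = 3 + 9 = 12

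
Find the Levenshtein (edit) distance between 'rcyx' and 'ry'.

Let D[i][j] be the edit distance between the first i characters of 'rcyx' and the first j characters of 'ry', with D[i][0] = i, D[0][j] = j, and D[i][j] = D[i-1][j-1] if the characters match, else 1 + min(D[i-1][j], D[i][j-1], D[i-1][j-1]). Filling the table (rows: prefixes of 'rcyx', columns: prefixes of 'ry'):
     ε  r  y
  ε  0  1  2
  r  1  0  1
  c  2  1  1
  y  3  2  1
  x  4  3  2
The bottom-right entry gives D[4][2] = 2, so no sequence of fewer than 2 edits works. Backtracking through the table gives one optimal edit sequence (2 edits):
  rcyx → ryx (del c @2)
  ryx → ry (del x @3)
Edit distance = 2.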